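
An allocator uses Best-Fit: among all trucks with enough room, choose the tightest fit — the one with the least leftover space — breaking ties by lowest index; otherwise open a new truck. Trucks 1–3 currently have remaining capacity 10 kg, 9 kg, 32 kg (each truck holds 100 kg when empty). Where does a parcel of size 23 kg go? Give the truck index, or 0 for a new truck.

Trucks with room: truck 3 (32 kg).
Tightest fit is truck 3 with 32 kg free.

3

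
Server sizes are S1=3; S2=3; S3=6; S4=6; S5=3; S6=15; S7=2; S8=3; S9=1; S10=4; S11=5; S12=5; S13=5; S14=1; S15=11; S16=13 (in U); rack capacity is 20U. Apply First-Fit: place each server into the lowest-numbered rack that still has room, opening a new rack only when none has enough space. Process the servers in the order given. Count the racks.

S1 (3U) → rack 1 (remaining 17U)
S2 (3U) → rack 1 (remaining 14U)
S3 (6U) → rack 1 (remaining 8U)
S4 (6U) → rack 1 (remaining 2U)
S5 (3U) → rack 2 (remaining 17U)
S6 (15U) → rack 2 (remaining 2U)
S7 (2U) → rack 1 (remaining 0U)
S8 (3U) → rack 3 (remaining 17U)
S9 (1U) → rack 2 (remaining 1U)
S10 (4U) → rack 3 (remaining 13U)
S11 (5U) → rack 3 (remaining 8U)
S12 (5U) → rack 3 (remaining 3U)
S13 (5U) → rack 4 (remaining 15U)
S14 (1U) → rack 2 (remaining 0U)
S15 (11U) → rack 4 (remaining 4U)
S16 (13U) → rack 5 (remaining 7U)
Final racks: [3,3,6,6,2] [3,15,1,1] [3,4,5,5] [5,11] [13].

5 racks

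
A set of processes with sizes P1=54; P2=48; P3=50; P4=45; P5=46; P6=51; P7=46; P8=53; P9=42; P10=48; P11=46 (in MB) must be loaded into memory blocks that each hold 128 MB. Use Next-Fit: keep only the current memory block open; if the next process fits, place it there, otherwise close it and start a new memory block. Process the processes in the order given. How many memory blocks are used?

memory block 1: place P1 (54 MB), 74 MB left
memory block 1: place P2 (48 MB), 26 MB left
memory block 2: place P3 (50 MB), 78 MB left
memory block 2: place P4 (45 MB), 33 MB left
memory block 3: place P5 (46 MB), 82 MB left
memory block 3: place P6 (51 MB), 31 MB left
memory block 4: place P7 (46 MB), 82 MB left
memory block 4: place P8 (53 MB), 29 MB left
memory block 5: place P9 (42 MB), 86 MB left
memory block 5: place P10 (48 MB), 38 MB left
memory block 6: place P11 (46 MB), 82 MB left

6 memory blocks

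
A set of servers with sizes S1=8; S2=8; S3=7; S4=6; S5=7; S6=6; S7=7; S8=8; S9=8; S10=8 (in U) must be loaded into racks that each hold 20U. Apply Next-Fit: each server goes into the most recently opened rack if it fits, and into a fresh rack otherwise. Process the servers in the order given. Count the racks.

S1 (8U) → rack 1 (remaining 12U)
S2 (8U) → rack 1 (remaining 4U)
S3 (7U) → rack 2 (remaining 13U)
S4 (6U) → rack 2 (remaining 7U)
S5 (7U) → rack 2 (remaining 0U)
S6 (6U) → rack 3 (remaining 14U)
S7 (7U) → rack 3 (remaining 7U)
S8 (8U) → rack 4 (remaining 12U)
S9 (8U) → rack 4 (remaining 4U)
S10 (8U) → rack 5 (remaining 12U)
Final racks: [8,8] [7,6,7] [6,7] [8,8] [8].

5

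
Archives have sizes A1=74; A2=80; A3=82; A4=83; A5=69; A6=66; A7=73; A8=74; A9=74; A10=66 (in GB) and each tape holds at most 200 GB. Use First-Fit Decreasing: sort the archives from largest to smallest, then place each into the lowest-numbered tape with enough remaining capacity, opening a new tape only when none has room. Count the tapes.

5 tapes

Sorted descending: 83, 82, 80, 74, 74, 74, 73, 69, 66, 66.
83 GB → tape 1 (remaining 117 GB)
82 GB → tape 1 (remaining 35 GB)
80 GB → tape 2 (remaining 120 GB)
74 GB → tape 2 (remaining 46 GB)
74 GB → tape 3 (remaining 126 GB)
74 GB → tape 3 (remaining 52 GB)
73 GB → tape 4 (remaining 127 GB)
69 GB → tape 4 (remaining 58 GB)
66 GB → tape 5 (remaining 134 GB)
66 GB → tape 5 (remaining 68 GB)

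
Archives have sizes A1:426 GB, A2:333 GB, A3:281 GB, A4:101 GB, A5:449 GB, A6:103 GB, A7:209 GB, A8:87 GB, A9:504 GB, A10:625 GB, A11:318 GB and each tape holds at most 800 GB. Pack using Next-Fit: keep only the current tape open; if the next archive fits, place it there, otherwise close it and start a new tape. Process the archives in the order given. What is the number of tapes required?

6

Put A1 (426 GB) in tape 1; 374 GB remain.
Put A2 (333 GB) in tape 1; 41 GB remain.
Put A3 (281 GB) in tape 2; 519 GB remain.
Put A4 (101 GB) in tape 2; 418 GB remain.
Put A5 (449 GB) in tape 3; 351 GB remain.
Put A6 (103 GB) in tape 3; 248 GB remain.
Put A7 (209 GB) in tape 3; 39 GB remain.
Put A8 (87 GB) in tape 4; 713 GB remain.
Put A9 (504 GB) in tape 4; 209 GB remain.
Put A10 (625 GB) in tape 5; 175 GB remain.
Put A11 (318 GB) in tape 6; 482 GB remain.
Final tapes: [426,333] [281,101] [449,103,209] [87,504] [625] [318].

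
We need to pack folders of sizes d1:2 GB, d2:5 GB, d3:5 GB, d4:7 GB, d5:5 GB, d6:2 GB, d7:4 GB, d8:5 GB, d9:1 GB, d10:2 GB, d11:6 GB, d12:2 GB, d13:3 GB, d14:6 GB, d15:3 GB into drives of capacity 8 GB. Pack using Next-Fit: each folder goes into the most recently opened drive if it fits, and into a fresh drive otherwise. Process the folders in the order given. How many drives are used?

10

Put d1 (2 GB) in drive 1; 6 GB remain.
Put d2 (5 GB) in drive 1; 1 GB remain.
Put d3 (5 GB) in drive 2; 3 GB remain.
Put d4 (7 GB) in drive 3; 1 GB remain.
Put d5 (5 GB) in drive 4; 3 GB remain.
Put d6 (2 GB) in drive 4; 1 GB remain.
Put d7 (4 GB) in drive 5; 4 GB remain.
Put d8 (5 GB) in drive 6; 3 GB remain.
Put d9 (1 GB) in drive 6; 2 GB remain.
Put d10 (2 GB) in drive 6; 0 GB remain.
Put d11 (6 GB) in drive 7; 2 GB remain.
Put d12 (2 GB) in drive 7; 0 GB remain.
Put d13 (3 GB) in drive 8; 5 GB remain.
Put d14 (6 GB) in drive 9; 2 GB remain.
Put d15 (3 GB) in drive 10; 5 GB remain.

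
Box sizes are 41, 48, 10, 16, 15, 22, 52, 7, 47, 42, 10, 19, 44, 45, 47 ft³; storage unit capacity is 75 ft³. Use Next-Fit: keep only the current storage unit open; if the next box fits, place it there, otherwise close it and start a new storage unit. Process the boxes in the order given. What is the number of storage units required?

storage unit 1: place 41 ft³, 34 ft³ left
storage unit 2: place 48 ft³, 27 ft³ left
storage unit 2: place 10 ft³, 17 ft³ left
storage unit 2: place 16 ft³, 1 ft³ left
storage unit 3: place 15 ft³, 60 ft³ left
storage unit 3: place 22 ft³, 38 ft³ left
storage unit 4: place 52 ft³, 23 ft³ left
storage unit 4: place 7 ft³, 16 ft³ left
storage unit 5: place 47 ft³, 28 ft³ left
storage unit 6: place 42 ft³, 33 ft³ left
storage unit 6: place 10 ft³, 23 ft³ left
storage unit 6: place 19 ft³, 4 ft³ left
storage unit 7: place 44 ft³, 31 ft³ left
storage unit 8: place 45 ft³, 30 ft³ left
storage unit 9: place 47 ft³, 28 ft³ left
Final storage units: [41] [48,10,16] [15,22] [52,7] [47] [42,10,19] [44] [45] [47].

9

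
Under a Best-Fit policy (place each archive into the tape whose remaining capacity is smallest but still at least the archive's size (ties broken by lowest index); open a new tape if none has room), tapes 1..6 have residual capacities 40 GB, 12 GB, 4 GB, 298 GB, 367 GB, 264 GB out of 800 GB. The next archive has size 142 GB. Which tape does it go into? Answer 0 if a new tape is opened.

Tapes with room: tape 4 (298 GB), tape 5 (367 GB), tape 6 (264 GB).
Tightest fit is tape 6 with 264 GB free.

6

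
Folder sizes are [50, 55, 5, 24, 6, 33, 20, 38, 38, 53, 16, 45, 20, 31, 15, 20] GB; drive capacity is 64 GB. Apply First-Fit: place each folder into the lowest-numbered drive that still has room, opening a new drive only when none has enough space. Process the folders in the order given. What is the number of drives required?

50 GB → drive 1 (remaining 14 GB)
55 GB → drive 2 (remaining 9 GB)
5 GB → drive 1 (remaining 9 GB)
24 GB → drive 3 (remaining 40 GB)
6 GB → drive 1 (remaining 3 GB)
33 GB → drive 3 (remaining 7 GB)
20 GB → drive 4 (remaining 44 GB)
38 GB → drive 4 (remaining 6 GB)
38 GB → drive 5 (remaining 26 GB)
53 GB → drive 6 (remaining 11 GB)
16 GB → drive 5 (remaining 10 GB)
45 GB → drive 7 (remaining 19 GB)
20 GB → drive 8 (remaining 44 GB)
31 GB → drive 8 (remaining 13 GB)
15 GB → drive 7 (remaining 4 GB)
20 GB → drive 9 (remaining 44 GB)

9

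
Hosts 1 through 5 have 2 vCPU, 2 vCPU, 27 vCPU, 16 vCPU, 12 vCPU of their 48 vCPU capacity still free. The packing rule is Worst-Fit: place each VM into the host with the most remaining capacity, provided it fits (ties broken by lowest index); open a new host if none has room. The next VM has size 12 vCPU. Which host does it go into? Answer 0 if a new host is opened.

3

Hosts with room: host 3 (27 vCPU), host 4 (16 vCPU), host 5 (12 vCPU).
Most room is host 3 with 27 vCPU free.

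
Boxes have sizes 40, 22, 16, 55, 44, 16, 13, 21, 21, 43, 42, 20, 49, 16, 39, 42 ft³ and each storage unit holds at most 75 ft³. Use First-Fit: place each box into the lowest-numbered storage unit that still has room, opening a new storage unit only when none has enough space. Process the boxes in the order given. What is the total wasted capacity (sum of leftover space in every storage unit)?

176

40 ft³ → storage unit 1 (remaining 35 ft³)
22 ft³ → storage unit 1 (remaining 13 ft³)
16 ft³ → storage unit 2 (remaining 59 ft³)
55 ft³ → storage unit 2 (remaining 4 ft³)
44 ft³ → storage unit 3 (remaining 31 ft³)
16 ft³ → storage unit 3 (remaining 15 ft³)
13 ft³ → storage unit 1 (remaining 0 ft³)
21 ft³ → storage unit 4 (remaining 54 ft³)
21 ft³ → storage unit 4 (remaining 33 ft³)
43 ft³ → storage unit 5 (remaining 32 ft³)
42 ft³ → storage unit 6 (remaining 33 ft³)
20 ft³ → storage unit 4 (remaining 13 ft³)
49 ft³ → storage unit 7 (remaining 26 ft³)
16 ft³ → storage unit 5 (remaining 16 ft³)
39 ft³ → storage unit 8 (remaining 36 ft³)
42 ft³ → storage unit 9 (remaining 33 ft³)
9 storage units × 75 ft³ = 675 ft³; used 499 ft³; unused 176 ft³.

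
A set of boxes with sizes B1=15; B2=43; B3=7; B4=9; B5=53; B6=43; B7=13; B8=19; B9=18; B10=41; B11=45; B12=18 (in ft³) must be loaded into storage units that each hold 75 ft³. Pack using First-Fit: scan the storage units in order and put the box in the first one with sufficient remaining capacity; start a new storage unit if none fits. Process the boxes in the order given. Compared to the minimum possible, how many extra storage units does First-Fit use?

0

First-Fit: [15,43,7,9] [53,13] [43,19] [18,41] [45,18] → 5 storage units.
Total size 324 ft³; any packing needs at least ⌈324/75⌉ = 5 storage units.
So 5 is already optimal.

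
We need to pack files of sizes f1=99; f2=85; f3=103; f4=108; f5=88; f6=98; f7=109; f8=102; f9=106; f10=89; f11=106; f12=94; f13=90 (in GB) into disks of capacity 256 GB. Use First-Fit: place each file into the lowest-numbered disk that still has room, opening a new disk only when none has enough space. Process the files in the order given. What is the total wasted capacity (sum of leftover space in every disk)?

disk 1: place f1 (99 GB), 157 GB left
disk 1: place f2 (85 GB), 72 GB left
disk 2: place f3 (103 GB), 153 GB left
disk 2: place f4 (108 GB), 45 GB left
disk 3: place f5 (88 GB), 168 GB left
disk 3: place f6 (98 GB), 70 GB left
disk 4: place f7 (109 GB), 147 GB left
disk 4: place f8 (102 GB), 45 GB left
disk 5: place f9 (106 GB), 150 GB left
disk 5: place f10 (89 GB), 61 GB left
disk 6: place f11 (106 GB), 150 GB left
disk 6: place f12 (94 GB), 56 GB left
disk 7: place f13 (90 GB), 166 GB left
7 disks × 256 GB = 1792 GB; used 1277 GB; unused 515 GB.

515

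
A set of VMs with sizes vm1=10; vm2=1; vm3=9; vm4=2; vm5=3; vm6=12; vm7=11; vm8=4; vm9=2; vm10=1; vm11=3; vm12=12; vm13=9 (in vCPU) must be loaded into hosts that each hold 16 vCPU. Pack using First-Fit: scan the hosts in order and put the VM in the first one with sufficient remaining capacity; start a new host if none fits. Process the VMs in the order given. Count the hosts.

vm1 (10 vCPU) → host 1 (remaining 6 vCPU)
vm2 (1 vCPU) → host 1 (remaining 5 vCPU)
vm3 (9 vCPU) → host 2 (remaining 7 vCPU)
vm4 (2 vCPU) → host 1 (remaining 3 vCPU)
vm5 (3 vCPU) → host 1 (remaining 0 vCPU)
vm6 (12 vCPU) → host 3 (remaining 4 vCPU)
vm7 (11 vCPU) → host 4 (remaining 5 vCPU)
vm8 (4 vCPU) → host 2 (remaining 3 vCPU)
vm9 (2 vCPU) → host 2 (remaining 1 vCPU)
vm10 (1 vCPU) → host 2 (remaining 0 vCPU)
vm11 (3 vCPU) → host 3 (remaining 1 vCPU)
vm12 (12 vCPU) → host 5 (remaining 4 vCPU)
vm13 (9 vCPU) → host 6 (remaining 7 vCPU)
Final hosts: [10,1,2,3] [9,4,2,1] [12,3] [11] [12] [9].

6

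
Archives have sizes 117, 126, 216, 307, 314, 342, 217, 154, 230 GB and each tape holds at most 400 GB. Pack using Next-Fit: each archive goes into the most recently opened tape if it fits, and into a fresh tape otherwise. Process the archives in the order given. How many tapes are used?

7 tapes

117 GB → tape 1 (remaining 283 GB)
126 GB → tape 1 (remaining 157 GB)
216 GB → tape 2 (remaining 184 GB)
307 GB → tape 3 (remaining 93 GB)
314 GB → tape 4 (remaining 86 GB)
342 GB → tape 5 (remaining 58 GB)
217 GB → tape 6 (remaining 183 GB)
154 GB → tape 6 (remaining 29 GB)
230 GB → tape 7 (remaining 170 GB)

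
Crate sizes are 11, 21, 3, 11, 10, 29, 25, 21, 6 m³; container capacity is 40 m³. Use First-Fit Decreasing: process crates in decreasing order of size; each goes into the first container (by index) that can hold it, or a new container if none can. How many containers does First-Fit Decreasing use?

Sorted descending: 29, 25, 21, 21, 11, 11, 10, 6, 3.
container 1: place 29 m³, 11 m³ left
container 2: place 25 m³, 15 m³ left
container 3: place 21 m³, 19 m³ left
container 4: place 21 m³, 19 m³ left
container 1: place 11 m³, 0 m³ left
container 2: place 11 m³, 4 m³ left
container 3: place 10 m³, 9 m³ left
container 3: place 6 m³, 3 m³ left
container 2: place 3 m³, 1 m³ left

4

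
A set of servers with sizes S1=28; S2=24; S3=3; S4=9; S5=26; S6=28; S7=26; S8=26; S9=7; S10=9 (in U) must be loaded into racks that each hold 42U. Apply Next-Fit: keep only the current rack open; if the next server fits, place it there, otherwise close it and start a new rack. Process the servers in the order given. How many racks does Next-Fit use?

S1 (28U) → rack 1 (remaining 14U)
S2 (24U) → rack 2 (remaining 18U)
S3 (3U) → rack 2 (remaining 15U)
S4 (9U) → rack 2 (remaining 6U)
S5 (26U) → rack 3 (remaining 16U)
S6 (28U) → rack 4 (remaining 14U)
S7 (26U) → rack 5 (remaining 16U)
S8 (26U) → rack 6 (remaining 16U)
S9 (7U) → rack 6 (remaining 9U)
S10 (9U) → rack 6 (remaining 0U)
Final racks: [28] [24,3,9] [26] [28] [26] [26,7,9].

6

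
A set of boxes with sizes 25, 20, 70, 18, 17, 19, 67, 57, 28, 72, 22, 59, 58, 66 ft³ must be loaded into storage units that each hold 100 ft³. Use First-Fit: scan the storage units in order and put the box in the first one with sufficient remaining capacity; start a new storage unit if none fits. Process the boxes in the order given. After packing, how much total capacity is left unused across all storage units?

25 ft³ → storage unit 1 (remaining 75 ft³)
20 ft³ → storage unit 1 (remaining 55 ft³)
70 ft³ → storage unit 2 (remaining 30 ft³)
18 ft³ → storage unit 1 (remaining 37 ft³)
17 ft³ → storage unit 1 (remaining 20 ft³)
19 ft³ → storage unit 1 (remaining 1 ft³)
67 ft³ → storage unit 3 (remaining 33 ft³)
57 ft³ → storage unit 4 (remaining 43 ft³)
28 ft³ → storage unit 2 (remaining 2 ft³)
72 ft³ → storage unit 5 (remaining 28 ft³)
22 ft³ → storage unit 3 (remaining 11 ft³)
59 ft³ → storage unit 6 (remaining 41 ft³)
58 ft³ → storage unit 7 (remaining 42 ft³)
66 ft³ → storage unit 8 (remaining 34 ft³)
8 storage units × 100 ft³ = 800 ft³; used 598 ft³; unused 202 ft³.

202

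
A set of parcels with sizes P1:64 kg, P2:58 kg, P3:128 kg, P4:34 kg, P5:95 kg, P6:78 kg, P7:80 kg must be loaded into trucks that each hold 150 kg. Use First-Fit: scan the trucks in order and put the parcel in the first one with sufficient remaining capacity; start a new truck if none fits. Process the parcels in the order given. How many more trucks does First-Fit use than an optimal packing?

First-Fit: [64,58] [128] [34,95] [78] [80] → 5 trucks.
Total size 537 kg; any packing needs at least ⌈537/150⌉ = 4 trucks.
An optimal packing achieves that bound: [128] [95,34] [80,64] [78,58] → 4 trucks.
Excess: 5 − 4 = 1.

1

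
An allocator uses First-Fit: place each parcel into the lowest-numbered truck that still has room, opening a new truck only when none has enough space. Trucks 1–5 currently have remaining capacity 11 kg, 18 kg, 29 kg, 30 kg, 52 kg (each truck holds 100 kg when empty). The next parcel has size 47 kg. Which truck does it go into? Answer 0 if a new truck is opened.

5

Trucks with room: truck 5 (52 kg).
The first with room is truck 5.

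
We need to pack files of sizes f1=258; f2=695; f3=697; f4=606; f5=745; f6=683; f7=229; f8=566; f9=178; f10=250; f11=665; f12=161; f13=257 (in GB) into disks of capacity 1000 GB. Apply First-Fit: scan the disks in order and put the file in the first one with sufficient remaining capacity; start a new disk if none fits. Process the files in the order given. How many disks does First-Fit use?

7 disks

disk 1: place f1 (258 GB), 742 GB left
disk 1: place f2 (695 GB), 47 GB left
disk 2: place f3 (697 GB), 303 GB left
disk 3: place f4 (606 GB), 394 GB left
disk 4: place f5 (745 GB), 255 GB left
disk 5: place f6 (683 GB), 317 GB left
disk 2: place f7 (229 GB), 74 GB left
disk 6: place f8 (566 GB), 434 GB left
disk 3: place f9 (178 GB), 216 GB left
disk 4: place f10 (250 GB), 5 GB left
disk 7: place f11 (665 GB), 335 GB left
disk 3: place f12 (161 GB), 55 GB left
disk 5: place f13 (257 GB), 60 GB left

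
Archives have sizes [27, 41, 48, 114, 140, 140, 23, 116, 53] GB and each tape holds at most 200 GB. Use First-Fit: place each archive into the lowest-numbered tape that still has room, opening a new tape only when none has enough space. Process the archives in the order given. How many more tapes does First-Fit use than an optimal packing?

1

First-Fit: [27,41,48,23,53] [114] [140] [140] [116] → 5 tapes.
Total size 702 GB; any packing needs at least ⌈702/200⌉ = 4 tapes.
An optimal packing achieves that bound: [140,53] [140,48] [116,41,27] [114,23] → 4 tapes.
Excess: 5 − 4 = 1.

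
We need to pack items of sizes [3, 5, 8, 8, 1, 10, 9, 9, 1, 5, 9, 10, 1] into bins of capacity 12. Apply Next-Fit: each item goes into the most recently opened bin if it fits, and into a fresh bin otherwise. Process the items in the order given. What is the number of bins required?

bin 1: place 3, 9 left
bin 1: place 5, 4 left
bin 2: place 8, 4 left
bin 3: place 8, 4 left
bin 3: place 1, 3 left
bin 4: place 10, 2 left
bin 5: place 9, 3 left
bin 6: place 9, 3 left
bin 6: place 1, 2 left
bin 7: place 5, 7 left
bin 8: place 9, 3 left
bin 9: place 10, 2 left
bin 9: place 1, 1 left
Final bins: [3,5] [8] [8,1] [10] [9] [9,1] [5] [9] [10,1].

9 bins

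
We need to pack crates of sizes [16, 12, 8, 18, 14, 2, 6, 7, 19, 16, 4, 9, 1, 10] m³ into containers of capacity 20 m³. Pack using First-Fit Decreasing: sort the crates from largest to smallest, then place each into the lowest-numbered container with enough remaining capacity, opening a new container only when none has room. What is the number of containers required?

Sorted descending: 19, 18, 16, 16, 14, 12, 10, 9, 8, 7, 6, 4, 2, 1.
Put 19 m³ in container 1; 1 m³ remain.
Put 18 m³ in container 2; 2 m³ remain.
Put 16 m³ in container 3; 4 m³ remain.
Put 16 m³ in container 4; 4 m³ remain.
Put 14 m³ in container 5; 6 m³ remain.
Put 12 m³ in container 6; 8 m³ remain.
Put 10 m³ in container 7; 10 m³ remain.
Put 9 m³ in container 7; 1 m³ remain.
Put 8 m³ in container 6; 0 m³ remain.
Put 7 m³ in container 8; 13 m³ remain.
Put 6 m³ in container 5; 0 m³ remain.
Put 4 m³ in container 3; 0 m³ remain.
Put 2 m³ in container 2; 0 m³ remain.
Put 1 m³ in container 1; 0 m³ remain.
Final containers: [19,1] [18,2] [16,4] [16] [14,6] [12,8] [10,9] [7].

8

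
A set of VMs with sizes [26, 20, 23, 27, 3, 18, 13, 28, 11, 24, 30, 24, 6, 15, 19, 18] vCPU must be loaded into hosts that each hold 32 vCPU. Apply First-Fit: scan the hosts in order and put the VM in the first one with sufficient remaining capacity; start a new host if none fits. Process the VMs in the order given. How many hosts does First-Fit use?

host 1: place 26 vCPU, 6 vCPU left
host 2: place 20 vCPU, 12 vCPU left
host 3: place 23 vCPU, 9 vCPU left
host 4: place 27 vCPU, 5 vCPU left
host 1: place 3 vCPU, 3 vCPU left
host 5: place 18 vCPU, 14 vCPU left
host 5: place 13 vCPU, 1 vCPU left
host 6: place 28 vCPU, 4 vCPU left
host 2: place 11 vCPU, 1 vCPU left
host 7: place 24 vCPU, 8 vCPU left
host 8: place 30 vCPU, 2 vCPU left
host 9: place 24 vCPU, 8 vCPU left
host 3: place 6 vCPU, 3 vCPU left
host 10: place 15 vCPU, 17 vCPU left
host 11: place 19 vCPU, 13 vCPU left
host 12: place 18 vCPU, 14 vCPU left
Final hosts: [26,3] [20,11] [23,6] [27] [18,13] [28] [24] [30] [24] [15] [19] [18].

12 hosts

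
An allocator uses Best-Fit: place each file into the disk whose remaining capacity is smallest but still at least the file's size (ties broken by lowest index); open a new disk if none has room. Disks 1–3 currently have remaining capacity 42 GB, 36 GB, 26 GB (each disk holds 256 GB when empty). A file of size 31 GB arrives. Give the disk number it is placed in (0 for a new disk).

Disks with room: disk 1 (42 GB), disk 2 (36 GB).
Tightest fit is disk 2 with 36 GB free.

2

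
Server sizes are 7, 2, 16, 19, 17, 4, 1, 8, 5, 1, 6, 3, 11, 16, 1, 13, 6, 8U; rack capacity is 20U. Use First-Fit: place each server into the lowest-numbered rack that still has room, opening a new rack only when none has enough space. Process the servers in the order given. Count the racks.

8

rack 1: place 7U, 13U left
rack 1: place 2U, 11U left
rack 2: place 16U, 4U left
rack 3: place 19U, 1U left
rack 4: place 17U, 3U left
rack 1: place 4U, 7U left
rack 1: place 1U, 6U left
rack 5: place 8U, 12U left
rack 1: place 5U, 1U left
rack 1: place 1U, 0U left
rack 5: place 6U, 6U left
rack 2: place 3U, 1U left
rack 6: place 11U, 9U left
rack 7: place 16U, 4U left
rack 2: place 1U, 0U left
rack 8: place 13U, 7U left
rack 5: place 6U, 0U left
rack 6: place 8U, 1U left
Final racks: [7,2,4,1,5,1] [16,3,1] [19] [17] [8,6,6] [11,8] [16] [13].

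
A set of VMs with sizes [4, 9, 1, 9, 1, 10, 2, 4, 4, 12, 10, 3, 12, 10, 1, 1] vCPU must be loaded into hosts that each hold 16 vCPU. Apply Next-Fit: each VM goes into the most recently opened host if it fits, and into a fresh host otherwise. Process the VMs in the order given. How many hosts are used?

host 1: place 4 vCPU, 12 vCPU left
host 1: place 9 vCPU, 3 vCPU left
host 1: place 1 vCPU, 2 vCPU left
host 2: place 9 vCPU, 7 vCPU left
host 2: place 1 vCPU, 6 vCPU left
host 3: place 10 vCPU, 6 vCPU left
host 3: place 2 vCPU, 4 vCPU left
host 3: place 4 vCPU, 0 vCPU left
host 4: place 4 vCPU, 12 vCPU left
host 4: place 12 vCPU, 0 vCPU left
host 5: place 10 vCPU, 6 vCPU left
host 5: place 3 vCPU, 3 vCPU left
host 6: place 12 vCPU, 4 vCPU left
host 7: place 10 vCPU, 6 vCPU left
host 7: place 1 vCPU, 5 vCPU left
host 7: place 1 vCPU, 4 vCPU left
Final hosts: [4,9,1] [9,1] [10,2,4] [4,12] [10,3] [12] [10,1,1].

7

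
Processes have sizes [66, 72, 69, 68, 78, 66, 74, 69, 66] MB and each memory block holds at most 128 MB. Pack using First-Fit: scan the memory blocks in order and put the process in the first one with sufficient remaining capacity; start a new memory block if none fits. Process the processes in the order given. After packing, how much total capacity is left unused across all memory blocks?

memory block 1: place 66 MB, 62 MB left
memory block 2: place 72 MB, 56 MB left
memory block 3: place 69 MB, 59 MB left
memory block 4: place 68 MB, 60 MB left
memory block 5: place 78 MB, 50 MB left
memory block 6: place 66 MB, 62 MB left
memory block 7: place 74 MB, 54 MB left
memory block 8: place 69 MB, 59 MB left
memory block 9: place 66 MB, 62 MB left
9 memory blocks × 128 MB = 1152 MB; used 628 MB; unused 524 MB.

524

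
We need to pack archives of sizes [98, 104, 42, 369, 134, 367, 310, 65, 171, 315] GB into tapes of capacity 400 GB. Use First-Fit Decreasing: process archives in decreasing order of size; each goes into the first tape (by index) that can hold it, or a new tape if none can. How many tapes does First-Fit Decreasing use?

Sorted descending: 369, 367, 315, 310, 171, 134, 104, 98, 65, 42.
Put 369 GB in tape 1; 31 GB remain.
Put 367 GB in tape 2; 33 GB remain.
Put 315 GB in tape 3; 85 GB remain.
Put 310 GB in tape 4; 90 GB remain.
Put 171 GB in tape 5; 229 GB remain.
Put 134 GB in tape 5; 95 GB remain.
Put 104 GB in tape 6; 296 GB remain.
Put 98 GB in tape 6; 198 GB remain.
Put 65 GB in tape 3; 20 GB remain.
Put 42 GB in tape 4; 48 GB remain.

6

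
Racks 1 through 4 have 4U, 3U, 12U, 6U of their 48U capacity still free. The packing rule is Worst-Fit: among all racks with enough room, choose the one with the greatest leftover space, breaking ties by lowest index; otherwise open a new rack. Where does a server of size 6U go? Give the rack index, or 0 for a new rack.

Racks with room: rack 3 (12U), rack 4 (6U).
Most room is rack 3 with 12U free.

3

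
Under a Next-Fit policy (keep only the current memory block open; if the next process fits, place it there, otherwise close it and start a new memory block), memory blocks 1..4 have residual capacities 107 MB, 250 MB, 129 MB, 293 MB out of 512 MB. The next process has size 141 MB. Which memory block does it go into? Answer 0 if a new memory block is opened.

Next-Fit only looks at memory block 4, which has 293 MB free.
141 MB fits there.

4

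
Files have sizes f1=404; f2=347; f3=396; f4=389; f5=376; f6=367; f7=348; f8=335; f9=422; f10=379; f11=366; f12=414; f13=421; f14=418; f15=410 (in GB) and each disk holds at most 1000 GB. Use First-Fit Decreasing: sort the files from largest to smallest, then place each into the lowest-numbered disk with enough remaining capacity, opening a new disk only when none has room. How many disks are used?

Sorted descending: 422, 421, 418, 414, 410, 404, 396, 389, 379, 376, 367, 366, 348, 347, 335.
Put 422 GB in disk 1; 578 GB remain.
Put 421 GB in disk 1; 157 GB remain.
Put 418 GB in disk 2; 582 GB remain.
Put 414 GB in disk 2; 168 GB remain.
Put 410 GB in disk 3; 590 GB remain.
Put 404 GB in disk 3; 186 GB remain.
Put 396 GB in disk 4; 604 GB remain.
Put 389 GB in disk 4; 215 GB remain.
Put 379 GB in disk 5; 621 GB remain.
Put 376 GB in disk 5; 245 GB remain.
Put 367 GB in disk 6; 633 GB remain.
Put 366 GB in disk 6; 267 GB remain.
Put 348 GB in disk 7; 652 GB remain.
Put 347 GB in disk 7; 305 GB remain.
Put 335 GB in disk 8; 665 GB remain.

8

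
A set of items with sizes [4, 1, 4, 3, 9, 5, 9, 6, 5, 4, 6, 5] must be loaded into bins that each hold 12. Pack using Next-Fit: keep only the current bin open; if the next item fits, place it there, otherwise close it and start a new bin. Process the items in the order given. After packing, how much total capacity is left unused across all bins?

4 → bin 1 (remaining 8)
1 → bin 1 (remaining 7)
4 → bin 1 (remaining 3)
3 → bin 1 (remaining 0)
9 → bin 2 (remaining 3)
5 → bin 3 (remaining 7)
9 → bin 4 (remaining 3)
6 → bin 5 (remaining 6)
5 → bin 5 (remaining 1)
4 → bin 6 (remaining 8)
6 → bin 6 (remaining 2)
5 → bin 7 (remaining 7)
7 bins × 12 = 84; used 61; unused 23.

23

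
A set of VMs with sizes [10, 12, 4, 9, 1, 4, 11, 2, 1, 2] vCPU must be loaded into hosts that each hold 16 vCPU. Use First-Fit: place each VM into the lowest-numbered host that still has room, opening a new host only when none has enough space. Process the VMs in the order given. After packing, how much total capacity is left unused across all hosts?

host 1: place 10 vCPU, 6 vCPU left
host 2: place 12 vCPU, 4 vCPU left
host 1: place 4 vCPU, 2 vCPU left
host 3: place 9 vCPU, 7 vCPU left
host 1: place 1 vCPU, 1 vCPU left
host 2: place 4 vCPU, 0 vCPU left
host 4: place 11 vCPU, 5 vCPU left
host 3: place 2 vCPU, 5 vCPU left
host 1: place 1 vCPU, 0 vCPU left
host 3: place 2 vCPU, 3 vCPU left
4 hosts × 16 vCPU = 64 vCPU; used 56 vCPU; unused 8 vCPU.

8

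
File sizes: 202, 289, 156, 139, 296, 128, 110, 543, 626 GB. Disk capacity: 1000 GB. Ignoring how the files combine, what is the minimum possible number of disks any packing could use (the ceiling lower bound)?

3 disks

Total size = 202 + 289 + 156 + 139 + 296 + 128 + 110 + 543 + 626 = 2489 GB.
⌈2489 / 1000⌉ = 3.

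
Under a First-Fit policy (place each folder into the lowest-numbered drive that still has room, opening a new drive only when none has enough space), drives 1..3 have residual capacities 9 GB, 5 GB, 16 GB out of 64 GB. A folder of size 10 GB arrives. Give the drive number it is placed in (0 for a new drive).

Drives with room: drive 3 (16 GB).
The first with room is drive 3.

3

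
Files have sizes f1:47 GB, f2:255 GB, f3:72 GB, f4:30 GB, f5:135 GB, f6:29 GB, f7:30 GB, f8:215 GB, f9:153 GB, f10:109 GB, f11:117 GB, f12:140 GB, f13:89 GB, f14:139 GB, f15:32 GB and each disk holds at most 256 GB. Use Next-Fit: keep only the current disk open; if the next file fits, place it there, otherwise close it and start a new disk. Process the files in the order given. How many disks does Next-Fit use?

f1 (47 GB) → disk 1 (remaining 209 GB)
f2 (255 GB) → disk 2 (remaining 1 GB)
f3 (72 GB) → disk 3 (remaining 184 GB)
f4 (30 GB) → disk 3 (remaining 154 GB)
f5 (135 GB) → disk 3 (remaining 19 GB)
f6 (29 GB) → disk 4 (remaining 227 GB)
f7 (30 GB) → disk 4 (remaining 197 GB)
f8 (215 GB) → disk 5 (remaining 41 GB)
f9 (153 GB) → disk 6 (remaining 103 GB)
f10 (109 GB) → disk 7 (remaining 147 GB)
f11 (117 GB) → disk 7 (remaining 30 GB)
f12 (140 GB) → disk 8 (remaining 116 GB)
f13 (89 GB) → disk 8 (remaining 27 GB)
f14 (139 GB) → disk 9 (remaining 117 GB)
f15 (32 GB) → disk 9 (remaining 85 GB)
Final disks: [47] [255] [72,30,135] [29,30] [215] [153] [109,117] [140,89] [139,32].

9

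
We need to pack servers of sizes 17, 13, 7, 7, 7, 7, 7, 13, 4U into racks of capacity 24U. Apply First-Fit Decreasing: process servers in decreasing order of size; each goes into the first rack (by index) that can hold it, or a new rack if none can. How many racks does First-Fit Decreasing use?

4

Sorted descending: 17, 13, 13, 7, 7, 7, 7, 7, 4.
rack 1: place 17U, 7U left
rack 2: place 13U, 11U left
rack 3: place 13U, 11U left
rack 1: place 7U, 0U left
rack 2: place 7U, 4U left
rack 3: place 7U, 4U left
rack 4: place 7U, 17U left
rack 4: place 7U, 10U left
rack 2: place 4U, 0U left
Final racks: [17,7] [13,7,4] [13,7] [7,7].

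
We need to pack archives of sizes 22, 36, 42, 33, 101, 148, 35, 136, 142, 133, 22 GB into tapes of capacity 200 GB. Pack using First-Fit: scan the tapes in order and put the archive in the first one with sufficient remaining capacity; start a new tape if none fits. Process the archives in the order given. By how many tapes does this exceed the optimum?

1

First-Fit: [22,36,42,33,35,22] [101] [148] [136] [142] [133] → 6 tapes.
Total size 850 GB; any packing needs at least ⌈850/200⌉ = 5 tapes.
An optimal packing achieves that bound: [148,42] [142,36,22] [136,35,22] [133,33] [101] → 5 tapes.
Excess: 6 − 5 = 1.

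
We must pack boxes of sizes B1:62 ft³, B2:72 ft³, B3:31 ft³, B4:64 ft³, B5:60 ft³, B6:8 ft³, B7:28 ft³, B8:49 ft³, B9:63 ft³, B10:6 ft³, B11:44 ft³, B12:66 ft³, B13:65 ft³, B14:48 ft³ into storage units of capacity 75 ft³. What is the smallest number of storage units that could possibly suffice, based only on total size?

9

Total size = 62 + 72 + 31 + 64 + 60 + 8 + 28 + 49 + 63 + 6 + 44 + 66 + 65 + 48 = 666 ft³.
⌈666 / 75⌉ = 9.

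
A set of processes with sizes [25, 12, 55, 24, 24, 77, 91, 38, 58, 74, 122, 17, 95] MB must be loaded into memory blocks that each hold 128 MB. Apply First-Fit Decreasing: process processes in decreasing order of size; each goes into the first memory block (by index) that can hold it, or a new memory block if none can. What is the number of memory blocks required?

Sorted descending: 122, 95, 91, 77, 74, 58, 55, 38, 25, 24, 24, 17, 12.
122 MB → memory block 1 (remaining 6 MB)
95 MB → memory block 2 (remaining 33 MB)
91 MB → memory block 3 (remaining 37 MB)
77 MB → memory block 4 (remaining 51 MB)
74 MB → memory block 5 (remaining 54 MB)
58 MB → memory block 6 (remaining 70 MB)
55 MB → memory block 6 (remaining 15 MB)
38 MB → memory block 4 (remaining 13 MB)
25 MB → memory block 2 (remaining 8 MB)
24 MB → memory block 3 (remaining 13 MB)
24 MB → memory block 5 (remaining 30 MB)
17 MB → memory block 5 (remaining 13 MB)
12 MB → memory block 3 (remaining 1 MB)
Final memory blocks: [122] [95,25] [91,24,12] [77,38] [74,24,17] [58,55].

6 memory blocks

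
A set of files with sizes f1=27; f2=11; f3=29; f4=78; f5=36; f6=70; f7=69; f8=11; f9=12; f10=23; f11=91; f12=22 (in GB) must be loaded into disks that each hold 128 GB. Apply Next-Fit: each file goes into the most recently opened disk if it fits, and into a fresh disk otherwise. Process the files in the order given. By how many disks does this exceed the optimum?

Next-Fit: [27,11,29] [78,36] [70] [69,11,12,23] [91,22] → 5 disks.
Total size 479 GB; any packing needs at least ⌈479/128⌉ = 4 disks.
An optimal packing achieves that bound: [91,36] [78,29,12] [70,27,23] [69,22,11,11] → 4 disks.
Excess: 5 − 4 = 1.

1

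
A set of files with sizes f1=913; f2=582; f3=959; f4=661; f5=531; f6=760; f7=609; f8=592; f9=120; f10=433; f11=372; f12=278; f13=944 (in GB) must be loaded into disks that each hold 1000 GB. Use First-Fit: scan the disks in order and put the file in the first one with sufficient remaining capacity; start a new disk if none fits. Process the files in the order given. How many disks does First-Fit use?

9

disk 1: place f1 (913 GB), 87 GB left
disk 2: place f2 (582 GB), 418 GB left
disk 3: place f3 (959 GB), 41 GB left
disk 4: place f4 (661 GB), 339 GB left
disk 5: place f5 (531 GB), 469 GB left
disk 6: place f6 (760 GB), 240 GB left
disk 7: place f7 (609 GB), 391 GB left
disk 8: place f8 (592 GB), 408 GB left
disk 2: place f9 (120 GB), 298 GB left
disk 5: place f10 (433 GB), 36 GB left
disk 7: place f11 (372 GB), 19 GB left
disk 2: place f12 (278 GB), 20 GB left
disk 9: place f13 (944 GB), 56 GB left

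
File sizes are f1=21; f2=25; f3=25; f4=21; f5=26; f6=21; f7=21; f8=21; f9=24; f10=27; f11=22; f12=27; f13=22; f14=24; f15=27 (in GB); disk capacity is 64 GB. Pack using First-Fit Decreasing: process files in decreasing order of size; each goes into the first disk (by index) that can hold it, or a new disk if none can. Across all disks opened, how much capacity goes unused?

Sorted descending: 27, 27, 27, 26, 25, 25, 24, 24, 22, 22, 21, 21, 21, 21, 21.
27 GB → disk 1 (remaining 37 GB)
27 GB → disk 1 (remaining 10 GB)
27 GB → disk 2 (remaining 37 GB)
26 GB → disk 2 (remaining 11 GB)
25 GB → disk 3 (remaining 39 GB)
25 GB → disk 3 (remaining 14 GB)
24 GB → disk 4 (remaining 40 GB)
24 GB → disk 4 (remaining 16 GB)
22 GB → disk 5 (remaining 42 GB)
22 GB → disk 5 (remaining 20 GB)
21 GB → disk 6 (remaining 43 GB)
21 GB → disk 6 (remaining 22 GB)
21 GB → disk 6 (remaining 1 GB)
21 GB → disk 7 (remaining 43 GB)
21 GB → disk 7 (remaining 22 GB)
7 disks × 64 GB = 448 GB; used 354 GB; unused 94 GB.

94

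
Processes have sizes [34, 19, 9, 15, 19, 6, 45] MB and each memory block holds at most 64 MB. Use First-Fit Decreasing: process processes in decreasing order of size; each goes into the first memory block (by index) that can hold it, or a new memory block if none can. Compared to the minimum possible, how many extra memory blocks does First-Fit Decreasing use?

0

First-Fit Decreasing: [45,19] [34,19,9] [15,6] → 3 memory blocks.
Total size 147 MB; any packing needs at least ⌈147/64⌉ = 3 memory blocks.
So 3 is already optimal.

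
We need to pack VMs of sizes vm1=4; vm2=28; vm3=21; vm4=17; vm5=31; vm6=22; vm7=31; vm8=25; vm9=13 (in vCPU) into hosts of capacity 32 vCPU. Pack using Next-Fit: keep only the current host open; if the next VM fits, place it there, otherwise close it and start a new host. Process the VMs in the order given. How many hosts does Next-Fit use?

8

vm1 (4 vCPU) → host 1 (remaining 28 vCPU)
vm2 (28 vCPU) → host 1 (remaining 0 vCPU)
vm3 (21 vCPU) → host 2 (remaining 11 vCPU)
vm4 (17 vCPU) → host 3 (remaining 15 vCPU)
vm5 (31 vCPU) → host 4 (remaining 1 vCPU)
vm6 (22 vCPU) → host 5 (remaining 10 vCPU)
vm7 (31 vCPU) → host 6 (remaining 1 vCPU)
vm8 (25 vCPU) → host 7 (remaining 7 vCPU)
vm9 (13 vCPU) → host 8 (remaining 19 vCPU)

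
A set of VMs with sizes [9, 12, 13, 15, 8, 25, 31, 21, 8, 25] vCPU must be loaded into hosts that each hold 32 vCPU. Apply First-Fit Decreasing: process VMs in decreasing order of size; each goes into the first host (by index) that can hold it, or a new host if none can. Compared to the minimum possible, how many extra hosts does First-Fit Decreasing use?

First-Fit Decreasing: [31] [25] [25] [21,9] [15,13] [12,8,8] → 6 hosts.
Total size 167 vCPU; any packing needs at least ⌈167/32⌉ = 6 hosts.
So 6 is already optimal.

0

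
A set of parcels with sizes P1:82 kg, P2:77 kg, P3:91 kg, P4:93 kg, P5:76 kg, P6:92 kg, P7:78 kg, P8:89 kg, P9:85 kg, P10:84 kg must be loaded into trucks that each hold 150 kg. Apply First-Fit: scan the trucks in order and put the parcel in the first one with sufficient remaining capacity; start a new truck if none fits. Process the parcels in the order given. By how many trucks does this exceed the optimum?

0

First-Fit: [82] [77] [91] [93] [76] [92] [78] [89] [85] [84] → 10 trucks.
10 parcels exceed 75 kg (half the capacity), and no two of those can share a truck, so at least 10 trucks are needed.
So 10 is already optimal.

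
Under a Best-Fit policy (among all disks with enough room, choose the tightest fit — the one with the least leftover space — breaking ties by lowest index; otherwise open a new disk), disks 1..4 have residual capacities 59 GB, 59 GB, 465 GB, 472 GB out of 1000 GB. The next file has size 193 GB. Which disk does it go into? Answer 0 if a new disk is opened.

Disks with room: disk 3 (465 GB), disk 4 (472 GB).
Tightest fit is disk 3 with 465 GB free.

3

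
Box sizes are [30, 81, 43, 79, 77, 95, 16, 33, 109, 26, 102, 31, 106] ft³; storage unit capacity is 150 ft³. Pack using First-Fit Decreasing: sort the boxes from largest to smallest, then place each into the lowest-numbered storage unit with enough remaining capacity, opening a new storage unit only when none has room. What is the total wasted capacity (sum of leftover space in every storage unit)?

Sorted descending: 109, 106, 102, 95, 81, 79, 77, 43, 33, 31, 30, 26, 16.
storage unit 1: place 109 ft³, 41 ft³ left
storage unit 2: place 106 ft³, 44 ft³ left
storage unit 3: place 102 ft³, 48 ft³ left
storage unit 4: place 95 ft³, 55 ft³ left
storage unit 5: place 81 ft³, 69 ft³ left
storage unit 6: place 79 ft³, 71 ft³ left
storage unit 7: place 77 ft³, 73 ft³ left
storage unit 2: place 43 ft³, 1 ft³ left
storage unit 1: place 33 ft³, 8 ft³ left
storage unit 3: place 31 ft³, 17 ft³ left
storage unit 4: place 30 ft³, 25 ft³ left
storage unit 5: place 26 ft³, 43 ft³ left
storage unit 3: place 16 ft³, 1 ft³ left
7 storage units × 150 ft³ = 1050 ft³; used 828 ft³; unused 222 ft³.

222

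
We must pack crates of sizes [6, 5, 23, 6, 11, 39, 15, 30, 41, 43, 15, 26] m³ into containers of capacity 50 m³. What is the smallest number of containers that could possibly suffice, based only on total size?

6 containers

Total size = 6 + 5 + 23 + 6 + 11 + 39 + 15 + 30 + 41 + 43 + 15 + 26 = 260 m³.
⌈260 / 50⌉ = 6.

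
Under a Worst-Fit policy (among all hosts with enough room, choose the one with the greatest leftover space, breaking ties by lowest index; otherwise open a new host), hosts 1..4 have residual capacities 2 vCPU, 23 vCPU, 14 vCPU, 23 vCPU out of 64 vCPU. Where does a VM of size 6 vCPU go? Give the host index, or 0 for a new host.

Hosts with room: host 2 (23 vCPU), host 3 (14 vCPU), host 4 (23 vCPU).
Most room is host 2 with 23 vCPU free.

2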